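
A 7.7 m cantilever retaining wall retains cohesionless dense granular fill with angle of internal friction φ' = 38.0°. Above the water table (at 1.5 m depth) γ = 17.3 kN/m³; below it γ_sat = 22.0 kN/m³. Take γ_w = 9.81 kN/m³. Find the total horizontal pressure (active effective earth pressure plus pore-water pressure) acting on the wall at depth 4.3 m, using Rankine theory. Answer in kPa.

K_a = (1 − sin φ)/(1 + sin φ) = 0.2379.
γ' = 22.0 − 9.81 = 12.19 kN/m³.
Effective vertical stress at 4.3 m: σ'_v = 17.3×1.5 + 12.19×2.80 = 60.08 kPa.
σ'_h = K_a σ'_v = 0.2379 × 60.08 = 14.29 kPa; u = γ_w × 2.80 = 27.47 kPa.
Total σ_h = 14.29 + 27.47 = 41.76 kPa.

41.8 kPa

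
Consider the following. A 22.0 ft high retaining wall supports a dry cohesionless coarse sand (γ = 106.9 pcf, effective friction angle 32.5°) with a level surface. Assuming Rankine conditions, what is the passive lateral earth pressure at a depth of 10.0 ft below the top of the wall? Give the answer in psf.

3550 psf

K_p = (1 + sin φ)/(1 − sin φ) = 3.322.
σ_h = K_p γ z = 3.322 × 106.9 × 10.0 = 3552 psf.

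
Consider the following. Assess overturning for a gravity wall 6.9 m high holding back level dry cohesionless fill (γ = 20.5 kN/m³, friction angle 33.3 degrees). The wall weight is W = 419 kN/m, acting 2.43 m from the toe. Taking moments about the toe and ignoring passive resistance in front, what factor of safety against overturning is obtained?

3.12

K_a = tan²(45° − 33.3°/2) = 0.2911.
P_a = ½K_aγH² = 0.5×0.2911×20.5×6.9² = 142.1 kN/m, acting at H/3 = 2.300 m above the base.
Overturning moment M_o = P_a × H/3 = 142.1 × 2.300 = 326.8.
Resisting moment M_r = W × 2.43 = 419 × 2.43 = 1018.
FS_overturning = M_r/M_o = 1018/326.8 = 3.116.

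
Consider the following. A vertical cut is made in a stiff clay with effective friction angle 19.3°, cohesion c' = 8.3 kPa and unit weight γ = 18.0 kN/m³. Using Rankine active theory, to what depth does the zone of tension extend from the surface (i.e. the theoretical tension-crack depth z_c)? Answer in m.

K_a = tan²(45° − 19.3°/2) = 0.5032; √K_a = 0.7094.
The active pressure is zero where K_a γ z = 2c√K_a, so z_c = 2c/(γ√K_a) = 2×8.3/(18.0×0.7094) = 1.300 m.

1.30 m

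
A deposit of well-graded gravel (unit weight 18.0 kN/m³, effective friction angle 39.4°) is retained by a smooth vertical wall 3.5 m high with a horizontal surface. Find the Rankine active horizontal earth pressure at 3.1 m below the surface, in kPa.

12.5 kPa

K_a = (1 − sin φ)/(1 + sin φ) = 0.2234.
σ_h = K_a γ z = 0.2234 × 18.0 × 3.1 = 12.47 kPa.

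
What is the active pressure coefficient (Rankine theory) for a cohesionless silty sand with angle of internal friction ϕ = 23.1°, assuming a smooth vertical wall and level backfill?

0.436

K_a = (1 − sin φ)/(1 + sin φ) = (1 − sin 23.1°)/(1 + sin 23.1°) = 0.4364.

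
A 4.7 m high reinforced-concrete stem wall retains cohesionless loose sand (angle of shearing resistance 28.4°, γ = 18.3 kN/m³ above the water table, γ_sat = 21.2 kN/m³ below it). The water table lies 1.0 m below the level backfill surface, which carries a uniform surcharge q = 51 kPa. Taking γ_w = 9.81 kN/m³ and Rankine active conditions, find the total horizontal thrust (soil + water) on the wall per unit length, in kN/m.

207 kN/m

K_a = tan²(45° − φ/2) = 0.3554.
γ' = 21.2 − 9.81 = 11.39 kN/m³. h₂ = H − d_w = 3.7 m.
σ'_h: at surface K_a·q = 18.12; at WT K_a(q+γd_w) = 24.63; at base K_a(q+γd_w+γ'h₂) = 39.60 kPa.
P₁ = ½(18.12+24.63)×1.0 = 21.37; P₂ = ½(24.63+39.60)×3.7 = 118.8; P_w = ½γ_w h₂² = 67.15.
Total = 21.37+118.8+67.15 = 207.3 kN/m.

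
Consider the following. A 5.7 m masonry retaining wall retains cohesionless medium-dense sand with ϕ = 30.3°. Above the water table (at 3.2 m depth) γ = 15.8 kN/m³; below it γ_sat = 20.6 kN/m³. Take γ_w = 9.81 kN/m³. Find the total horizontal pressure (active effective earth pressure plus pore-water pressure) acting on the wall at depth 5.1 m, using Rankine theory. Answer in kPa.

42.0 kPa

K_a = (1 − sin φ)/(1 + sin φ) = 0.3293.
γ' = 20.6 − 9.81 = 10.79 kN/m³.
Effective vertical stress at 5.1 m: σ'_v = 15.8×3.2 + 10.79×1.90 = 71.06 kPa.
σ'_h = K_a σ'_v = 0.3293 × 71.06 = 23.40 kPa; u = γ_w × 1.90 = 18.64 kPa.
Total σ_h = 23.40 + 18.64 = 42.04 kPa.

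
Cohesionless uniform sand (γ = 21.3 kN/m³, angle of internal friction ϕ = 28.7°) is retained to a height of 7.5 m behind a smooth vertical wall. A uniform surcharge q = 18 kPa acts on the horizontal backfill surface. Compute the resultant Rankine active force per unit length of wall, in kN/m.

258 kN/m

K_a = tan²(45° − φ/2) = 0.3511.
Soil triangle: ½ K_a γ H² = 0.5×0.3511×21.3×7.5² = 210.4 kN/m.
Surcharge rectangle: K_a q H = 0.3511×18×7.5 = 47.40 kN/m.
Total = 210.4 + 47.40 = 257.8 kN/m.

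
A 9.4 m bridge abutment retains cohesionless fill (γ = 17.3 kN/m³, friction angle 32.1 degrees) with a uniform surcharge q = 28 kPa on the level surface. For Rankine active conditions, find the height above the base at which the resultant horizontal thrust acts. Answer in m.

K_a = 0.3060.
Triangular part P₁ = ½K_aγH² = 233.9 at H/3 = 3.133 m; rectangular part P₂ = K_a q H = 80.54 at H/2 = 4.700 m.
ȳ = (P₁·3.133 + P₂·4.700)/(P₁+P₂) = 3.535 m.

3.53 m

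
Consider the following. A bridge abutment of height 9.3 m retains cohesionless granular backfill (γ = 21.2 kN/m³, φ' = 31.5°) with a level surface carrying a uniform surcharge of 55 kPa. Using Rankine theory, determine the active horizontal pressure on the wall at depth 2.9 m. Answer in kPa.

K_a = (1 − sin φ)/(1 + sin φ) = 0.3136.
σ_v = γz + q = 21.2 × 2.9 + 55 = 116.5 kPa.
σ_h = K_a σ_v = 0.3136 × 116.5 = 36.53 kPa.

36.5 kPa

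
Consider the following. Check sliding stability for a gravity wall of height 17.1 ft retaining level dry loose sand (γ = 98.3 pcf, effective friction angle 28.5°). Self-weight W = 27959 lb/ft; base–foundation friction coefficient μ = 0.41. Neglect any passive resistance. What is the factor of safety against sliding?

2.25

K_a = tan²(45° − 28.5°/2) = 0.3540.
P_a = ½K_aγH² = 0.5×0.3540×98.3×17.1² = 5087 lb/ft, acting at H/3 = 5.700 ft above the base.
FS_sliding = μW / P_a = 0.41×27959 / 5087 = 2.253.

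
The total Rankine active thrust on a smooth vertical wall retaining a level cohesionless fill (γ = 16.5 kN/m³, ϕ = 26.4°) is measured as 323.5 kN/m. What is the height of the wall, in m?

K_a = 0.3844. P_a = ½ K_a γ H² ⇒ H = √(2P_a/(K_a γ)).
H = √(2×323.5/(0.3844×16.5)) = 10.10 m.

10.1 m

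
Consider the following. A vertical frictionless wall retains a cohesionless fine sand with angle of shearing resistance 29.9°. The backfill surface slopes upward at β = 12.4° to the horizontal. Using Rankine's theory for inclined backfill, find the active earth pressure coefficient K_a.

0.361

K_a = cos β · (cos β − √(cos²β − cos²φ)) / (cos β + √(cos²β − cos²φ)).
cos β = 0.9767, cos φ = 0.8669, √(cos²β − cos²φ) = 0.4499.
K_a = 0.9767 × (0.9767 − 0.4499)/(0.9767 + 0.4499) = 0.3607.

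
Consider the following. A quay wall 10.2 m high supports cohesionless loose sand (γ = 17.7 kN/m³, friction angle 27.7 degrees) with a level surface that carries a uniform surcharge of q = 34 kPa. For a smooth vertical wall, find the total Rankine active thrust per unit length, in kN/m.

463 kN/m

K_a = tan²(45° − φ/2) = 0.3653.
Soil triangle: ½ K_a γ H² = 0.5×0.3653×17.7×10.2² = 336.4 kN/m.
Surcharge rectangle: K_a q H = 0.3653×34×10.2 = 126.7 kN/m.
Total = 336.4 + 126.7 = 463.1 kN/m.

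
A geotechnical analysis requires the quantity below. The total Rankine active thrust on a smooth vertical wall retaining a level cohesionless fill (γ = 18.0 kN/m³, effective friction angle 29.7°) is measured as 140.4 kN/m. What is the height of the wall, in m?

K_a = 0.3374. P_a = ½ K_a γ H² ⇒ H = √(2P_a/(K_a γ)).
H = √(2×140.4/(0.3374×18.0)) = 6.800 m.

6.80 m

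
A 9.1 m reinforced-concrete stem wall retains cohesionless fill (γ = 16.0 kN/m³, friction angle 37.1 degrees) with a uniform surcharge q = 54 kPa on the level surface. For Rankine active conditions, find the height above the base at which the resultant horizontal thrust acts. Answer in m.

K_a = 0.2475.
Triangular part P₁ = ½K_aγH² = 164.0 at H/3 = 3.033 m; rectangular part P₂ = K_a q H = 121.6 at H/2 = 4.550 m.
ȳ = (P₁·3.033 + P₂·4.550)/(P₁+P₂) = 3.679 m.

3.68 m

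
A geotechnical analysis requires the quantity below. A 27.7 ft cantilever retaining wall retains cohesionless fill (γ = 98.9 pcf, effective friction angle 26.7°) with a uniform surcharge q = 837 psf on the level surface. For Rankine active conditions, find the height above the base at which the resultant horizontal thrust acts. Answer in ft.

11.0 ft

K_a = 0.3800.
Triangular part P₁ = ½K_aγH² = 14420 at H/3 = 9.233 ft; rectangular part P₂ = K_a q H = 8809 at H/2 = 13.85 ft.
ȳ = (P₁·9.233 + P₂·13.85)/(P₁+P₂) = 10.98 ft.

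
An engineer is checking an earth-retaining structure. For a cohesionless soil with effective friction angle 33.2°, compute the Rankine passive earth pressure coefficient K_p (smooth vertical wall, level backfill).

K_p = (1 + sin φ)/(1 − sin φ) = tan²(45° + 33.2°/2) = 3.421.

3.42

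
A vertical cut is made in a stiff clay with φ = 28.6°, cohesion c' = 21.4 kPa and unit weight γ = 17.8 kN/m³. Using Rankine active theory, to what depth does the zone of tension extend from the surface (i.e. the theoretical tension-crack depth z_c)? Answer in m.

K_a = tan²(45° − 28.6°/2) = 0.3525; √K_a = 0.5938.
The active pressure is zero where K_a γ z = 2c√K_a, so z_c = 2c/(γ√K_a) = 2×21.4/(17.8×0.5938) = 4.050 m.

4.05 m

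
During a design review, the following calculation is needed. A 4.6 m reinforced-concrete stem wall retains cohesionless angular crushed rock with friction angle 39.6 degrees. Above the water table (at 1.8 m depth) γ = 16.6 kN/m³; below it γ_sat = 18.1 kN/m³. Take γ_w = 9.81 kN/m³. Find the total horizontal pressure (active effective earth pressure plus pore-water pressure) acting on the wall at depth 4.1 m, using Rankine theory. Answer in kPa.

33.4 kPa

K_a = (1 − sin φ)/(1 + sin φ) = 0.2214.
γ' = 18.1 − 9.81 = 8.290 kN/m³.
Effective vertical stress at 4.1 m: σ'_v = 16.6×1.8 + 8.290×2.30 = 48.95 kPa.
σ'_h = K_a σ'_v = 0.2214 × 48.95 = 10.84 kPa; u = γ_w × 2.30 = 22.56 kPa.
Total σ_h = 10.84 + 22.56 = 33.40 kPa.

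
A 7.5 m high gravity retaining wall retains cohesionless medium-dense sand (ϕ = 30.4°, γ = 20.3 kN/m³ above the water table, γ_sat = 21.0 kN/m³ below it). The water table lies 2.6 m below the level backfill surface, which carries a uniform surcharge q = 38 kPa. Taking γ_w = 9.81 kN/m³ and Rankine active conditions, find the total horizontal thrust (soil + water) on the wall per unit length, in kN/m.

363 kN/m

K_a = tan²(45° − φ/2) = 0.3280.
γ' = 21.0 − 9.81 = 11.19 kN/m³. h₂ = H − d_w = 4.9 m.
σ'_h: at surface K_a·q = 12.46; at WT K_a(q+γd_w) = 29.78; at base K_a(q+γd_w+γ'h₂) = 47.76 kPa.
P₁ = ½(12.46+29.78)×2.6 = 54.91; P₂ = ½(29.78+47.76)×4.9 = 190.0; P_w = ½γ_w h₂² = 117.8.
Total = 54.91+190.0+117.8 = 362.6 kN/m.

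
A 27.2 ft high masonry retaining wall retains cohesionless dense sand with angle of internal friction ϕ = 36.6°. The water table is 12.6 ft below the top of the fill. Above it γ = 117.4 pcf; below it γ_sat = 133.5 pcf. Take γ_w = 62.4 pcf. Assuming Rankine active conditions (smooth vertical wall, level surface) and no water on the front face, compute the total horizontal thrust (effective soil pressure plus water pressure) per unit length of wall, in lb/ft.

K_a = tan²(45° − φ/2) = 0.2530.
γ' = 133.5 − 62.4 = 71.10 pcf. Depth below WT = 14.6 ft.
σ'_h at WT = K_a γ d_w = 374.2 psf; at base = 374.2 + K_a γ' × 14.6 = 636.8 psf.
P₁ (0–12.6 ft) = ½×374.2×12.6 = 2357. P₂ (12.6–27.2 ft) = ½(374.2+636.8)×14.6 = 7380.
P_w = ½ γ_w h₂² = 0.5×62.4×14.6² = 6651. Total = 2357+7380+6651 = 16390 lb/ft.

16400 lb/ft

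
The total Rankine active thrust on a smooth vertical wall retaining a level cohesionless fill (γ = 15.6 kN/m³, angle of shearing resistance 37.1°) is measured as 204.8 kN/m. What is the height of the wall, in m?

10.3 m

K_a = 0.2475. P_a = ½ K_a γ H² ⇒ H = √(2P_a/(K_a γ)).
H = √(2×204.8/(0.2475×15.6)) = 10.30 m.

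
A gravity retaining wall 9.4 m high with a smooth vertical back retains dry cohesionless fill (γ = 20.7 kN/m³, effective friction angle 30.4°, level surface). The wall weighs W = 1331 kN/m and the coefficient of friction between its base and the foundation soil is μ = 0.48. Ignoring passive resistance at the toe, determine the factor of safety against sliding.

K_a = tan²(45° − 30.4°/2) = 0.3280.
P_a = ½K_aγH² = 0.5×0.3280×20.7×9.4² = 300.0 kN/m, acting at H/3 = 3.133 m above the base.
FS_sliding = μW / P_a = 0.48×1331 / 300.0 = 2.130.

2.13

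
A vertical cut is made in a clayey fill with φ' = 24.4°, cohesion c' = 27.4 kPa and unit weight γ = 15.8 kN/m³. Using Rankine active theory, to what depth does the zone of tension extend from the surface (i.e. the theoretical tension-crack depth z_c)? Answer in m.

K_a = tan²(45° − 24.4°/2) = 0.4153; √K_a = 0.6445.
The active pressure is zero where K_a γ z = 2c√K_a, so z_c = 2c/(γ√K_a) = 2×27.4/(15.8×0.6445) = 5.382 m.

5.38 m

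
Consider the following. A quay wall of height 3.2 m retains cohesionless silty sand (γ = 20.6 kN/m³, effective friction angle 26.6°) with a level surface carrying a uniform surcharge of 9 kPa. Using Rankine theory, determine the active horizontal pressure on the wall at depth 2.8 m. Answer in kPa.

K_a = (1 − sin φ)/(1 + sin φ) = 0.3814.
σ_v = γz + q = 20.6 × 2.8 + 9 = 66.68 kPa.
σ_h = K_a σ_v = 0.3814 × 66.68 = 25.43 kPa.

25.4 kPa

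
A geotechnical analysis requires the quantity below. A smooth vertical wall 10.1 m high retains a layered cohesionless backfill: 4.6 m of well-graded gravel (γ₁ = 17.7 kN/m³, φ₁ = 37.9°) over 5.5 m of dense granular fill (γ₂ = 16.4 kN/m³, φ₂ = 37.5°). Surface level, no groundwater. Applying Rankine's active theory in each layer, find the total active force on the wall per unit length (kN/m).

K_a1 = tan²(45°−37.9°/2) = 0.2389; K_a2 = tan²(45°−37.5°/2) = 0.2432.
Layer 1: σ at base = K_a1 γ₁ h₁ = 19.45 kPa; P₁ = ½×19.45×4.6 = 44.75.
Layer 2: σ_v at top = γ₁h₁ = 81.42; σ_h top = K_a2×81.42 = 19.80; σ_h base = K_a2×(81.42+16.4×5.5) = 41.74.
P₂ = ½(19.80+41.74)×5.5 = 169.2. Total P_a = 44.75+169.2 = 214.0 kN/m.

214 kN/m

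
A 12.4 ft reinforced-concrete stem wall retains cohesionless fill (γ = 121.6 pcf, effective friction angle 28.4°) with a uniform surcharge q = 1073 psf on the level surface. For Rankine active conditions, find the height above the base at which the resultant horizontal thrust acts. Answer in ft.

K_a = 0.3554.
Triangular part P₁ = ½K_aγH² = 3322 at H/3 = 4.133 ft; rectangular part P₂ = K_a q H = 4728 at H/2 = 6.200 ft.
ȳ = (P₁·4.133 + P₂·6.200)/(P₁+P₂) = 5.347 ft.

5.35 ft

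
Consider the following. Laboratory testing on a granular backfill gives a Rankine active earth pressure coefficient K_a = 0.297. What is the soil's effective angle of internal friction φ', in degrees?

K_a = tan²(45° − φ/2) ⇒ 45° − φ/2 = arctan(√0.297) = 28.59°.
φ = 2(45° − 28.59°) = 32.82°.

32.8°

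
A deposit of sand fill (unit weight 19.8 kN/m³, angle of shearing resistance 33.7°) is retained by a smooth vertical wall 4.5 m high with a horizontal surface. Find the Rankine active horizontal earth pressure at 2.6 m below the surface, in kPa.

K_a = (1 − sin φ)/(1 + sin φ) = 0.2863.
σ_h = K_a γ z = 0.2863 × 19.8 × 2.6 = 14.74 kPa.

14.7 kPa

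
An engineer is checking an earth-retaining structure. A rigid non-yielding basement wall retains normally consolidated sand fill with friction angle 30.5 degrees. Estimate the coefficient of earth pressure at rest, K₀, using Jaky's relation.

K₀ = 1 − sin φ' = 1 − sin 30.5° = 0.4925.

0.492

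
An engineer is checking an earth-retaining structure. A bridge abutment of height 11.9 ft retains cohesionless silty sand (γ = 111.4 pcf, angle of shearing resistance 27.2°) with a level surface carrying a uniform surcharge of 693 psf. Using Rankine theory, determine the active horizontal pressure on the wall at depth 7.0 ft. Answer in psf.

K_a = (1 − sin φ)/(1 + sin φ) = 0.3726.
σ_v = γz + q = 111.4 × 7.0 + 693 = 1473 psf.
σ_h = K_a σ_v = 0.3726 × 1473 = 548.8 psf.

549 psf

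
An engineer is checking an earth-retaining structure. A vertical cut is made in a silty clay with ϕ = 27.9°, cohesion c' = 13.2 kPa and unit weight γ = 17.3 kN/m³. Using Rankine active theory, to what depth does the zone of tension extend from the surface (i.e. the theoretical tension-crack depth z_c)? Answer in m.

2.53 m

K_a = tan²(45° − 27.9°/2) = 0.3625; √K_a = 0.6020.
The active pressure is zero where K_a γ z = 2c√K_a, so z_c = 2c/(γ√K_a) = 2×13.2/(17.3×0.6020) = 2.535 m.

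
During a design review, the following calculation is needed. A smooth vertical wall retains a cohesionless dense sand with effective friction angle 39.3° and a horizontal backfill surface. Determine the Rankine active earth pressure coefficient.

0.224

K_a = tan²(45° − φ/2) = tan²(25.35°) = 0.2245.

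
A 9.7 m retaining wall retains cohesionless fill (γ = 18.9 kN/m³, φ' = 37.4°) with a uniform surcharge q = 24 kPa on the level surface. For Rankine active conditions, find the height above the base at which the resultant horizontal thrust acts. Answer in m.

K_a = 0.2443.
Triangular part P₁ = ½K_aγH² = 217.2 at H/3 = 3.233 m; rectangular part P₂ = K_a q H = 56.86 at H/2 = 4.850 m.
ȳ = (P₁·3.233 + P₂·4.850)/(P₁+P₂) = 3.569 m.

3.57 m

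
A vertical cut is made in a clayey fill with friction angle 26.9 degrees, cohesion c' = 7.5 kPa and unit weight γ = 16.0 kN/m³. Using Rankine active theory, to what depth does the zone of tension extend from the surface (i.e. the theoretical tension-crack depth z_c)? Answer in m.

1.53 m

K_a = tan²(45° − 26.9°/2) = 0.3770; √K_a = 0.6140.
The active pressure is zero where K_a γ z = 2c√K_a, so z_c = 2c/(γ√K_a) = 2×7.5/(16.0×0.6140) = 1.527 m.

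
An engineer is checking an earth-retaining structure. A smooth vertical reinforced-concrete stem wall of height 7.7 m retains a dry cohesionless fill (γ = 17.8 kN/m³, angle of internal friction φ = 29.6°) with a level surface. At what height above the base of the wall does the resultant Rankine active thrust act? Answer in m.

2.57 m

K_a = 0.3387.
The pressure distribution is triangular, so the resultant acts at H/3 above the base = 7.7/3 = 2.567 m.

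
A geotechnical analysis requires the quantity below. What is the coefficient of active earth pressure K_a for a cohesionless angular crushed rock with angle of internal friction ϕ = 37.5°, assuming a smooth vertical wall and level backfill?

0.243

K_a = (1 − sin φ)/(1 + sin φ) = (1 − sin 37.5°)/(1 + sin 37.5°) = 0.2432.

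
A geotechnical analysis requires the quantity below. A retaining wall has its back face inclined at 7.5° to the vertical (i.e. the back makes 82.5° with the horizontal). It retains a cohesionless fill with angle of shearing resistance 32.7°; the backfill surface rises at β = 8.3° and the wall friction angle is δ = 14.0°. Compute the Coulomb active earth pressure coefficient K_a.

K_a = sin²(α+φ) / [sin²α · sin(α−δ) · (1 + √{sin(φ+δ)sin(φ−β) / (sin(α−δ)sin(α+β))})²].
With α = 82.5°, φ = 32.7°, δ = 14.0°, β = 8.3°: K_a = 0.3639.

0.364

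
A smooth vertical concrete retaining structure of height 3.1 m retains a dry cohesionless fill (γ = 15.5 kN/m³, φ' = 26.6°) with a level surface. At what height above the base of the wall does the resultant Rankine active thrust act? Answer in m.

K_a = 0.3814.
The pressure distribution is triangular, so the resultant acts at H/3 above the base = 3.1/3 = 1.033 m.

1.03 m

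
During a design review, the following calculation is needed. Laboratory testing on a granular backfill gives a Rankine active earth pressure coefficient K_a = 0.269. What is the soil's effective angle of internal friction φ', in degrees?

K_a = tan²(45° − φ/2) ⇒ 45° − φ/2 = arctan(√0.269) = 27.41°.
φ = 2(45° − 27.41°) = 35.17°.

35.2°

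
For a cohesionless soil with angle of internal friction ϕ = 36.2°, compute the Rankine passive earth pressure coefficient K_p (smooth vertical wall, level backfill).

K_p = (1 + sin φ)/(1 − sin φ) = tan²(45° + 36.2°/2) = 3.885.

3.89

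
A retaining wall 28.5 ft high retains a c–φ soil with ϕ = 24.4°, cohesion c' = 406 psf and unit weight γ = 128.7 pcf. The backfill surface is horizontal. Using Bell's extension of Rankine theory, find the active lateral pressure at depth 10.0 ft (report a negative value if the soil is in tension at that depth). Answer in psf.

K_a = (1 − sin φ)/(1 + sin φ) = 0.4153.
σ_a = K_a γ z − 2c√K_a = 0.4153×128.7×10.0 − 2×406×0.6445 = 11.22 psf.

11.2 psf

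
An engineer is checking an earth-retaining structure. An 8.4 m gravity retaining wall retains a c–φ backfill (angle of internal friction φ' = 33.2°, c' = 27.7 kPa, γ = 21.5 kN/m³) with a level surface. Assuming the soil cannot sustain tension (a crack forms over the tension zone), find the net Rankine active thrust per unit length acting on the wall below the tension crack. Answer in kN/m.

K_a = 0.2924; √K_a = 0.5407.
Tension-crack depth z_c = 2c/(γ√K_a) = 2×27.7/(21.5×0.5407) = 4.766 m.
σ_a at base = K_a γ H − 2c√K_a = 0.2924×21.5×8.4 − 2×27.7×0.5407 = 22.84 kPa.
P_a = ½ × 22.84 × (H − z_c) = 0.5×22.84×3.634 = 41.51 kN/m.

41.5 kN/m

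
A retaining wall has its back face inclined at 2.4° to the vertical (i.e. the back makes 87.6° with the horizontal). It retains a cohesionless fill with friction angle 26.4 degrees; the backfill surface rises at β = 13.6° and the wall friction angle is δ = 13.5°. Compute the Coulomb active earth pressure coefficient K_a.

0.451

K_a = sin²(α+φ) / [sin²α · sin(α−δ) · (1 + √{sin(φ+δ)sin(φ−β) / (sin(α−δ)sin(α+β))})²].
With α = 87.6°, φ = 26.4°, δ = 13.5°, β = 13.6°: K_a = 0.4511.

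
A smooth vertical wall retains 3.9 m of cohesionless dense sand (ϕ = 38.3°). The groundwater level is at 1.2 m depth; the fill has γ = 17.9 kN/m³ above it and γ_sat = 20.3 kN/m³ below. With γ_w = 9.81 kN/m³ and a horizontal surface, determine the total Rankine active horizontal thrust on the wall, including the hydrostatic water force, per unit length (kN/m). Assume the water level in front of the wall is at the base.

K_a = tan²(45° − φ/2) = 0.2347.
γ' = 20.3 − 9.81 = 10.49 kN/m³. Depth below WT = 2.7 m.
σ'_h at WT = K_a γ d_w = 5.042 kPa; at base = 5.042 + K_a γ' × 2.7 = 11.69 kPa.
P₁ (0–1.2 m) = ½×5.042×1.2 = 3.025. P₂ (1.2–3.9 m) = ½(5.042+11.69)×2.7 = 22.59.
P_w = ½ γ_w h₂² = 0.5×9.81×2.7² = 35.76. Total = 3.025+22.59+35.76 = 61.37 kN/m.

61.4 kN/m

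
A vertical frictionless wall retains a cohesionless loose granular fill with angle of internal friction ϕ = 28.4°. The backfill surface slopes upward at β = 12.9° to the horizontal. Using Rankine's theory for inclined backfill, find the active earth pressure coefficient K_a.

K_a = cos β · (cos β − √(cos²β − cos²φ)) / (cos β + √(cos²β − cos²φ)).
cos β = 0.9748, cos φ = 0.8796, √(cos²β − cos²φ) = 0.4200.
K_a = 0.9748 × (0.9748 − 0.4200)/(0.9748 + 0.4200) = 0.3877.

0.388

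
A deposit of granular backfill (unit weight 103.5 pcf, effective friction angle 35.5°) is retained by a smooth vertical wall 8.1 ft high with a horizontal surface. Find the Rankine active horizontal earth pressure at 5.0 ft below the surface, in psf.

137 psf

K_a = (1 − sin φ)/(1 + sin φ) = 0.2653.
σ_h = K_a γ z = 0.2653 × 103.5 × 5.0 = 137.3 psf.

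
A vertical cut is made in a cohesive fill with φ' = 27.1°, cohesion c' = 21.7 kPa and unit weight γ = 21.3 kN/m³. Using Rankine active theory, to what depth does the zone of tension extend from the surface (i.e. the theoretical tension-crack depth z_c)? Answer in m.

K_a = tan²(45° − 27.1°/2) = 0.3741; √K_a = 0.6116.
The active pressure is zero where K_a γ z = 2c√K_a, so z_c = 2c/(γ√K_a) = 2×21.7/(21.3×0.6116) = 3.332 m.

3.33 m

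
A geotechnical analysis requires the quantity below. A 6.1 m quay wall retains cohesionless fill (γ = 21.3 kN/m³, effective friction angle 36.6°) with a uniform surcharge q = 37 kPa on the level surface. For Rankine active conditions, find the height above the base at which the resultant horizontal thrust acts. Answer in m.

2.40 m

K_a = 0.2530.
Triangular part P₁ = ½K_aγH² = 100.2 at H/3 = 2.033 m; rectangular part P₂ = K_a q H = 57.09 at H/2 = 3.050 m.
ȳ = (P₁·2.033 + P₂·3.050)/(P₁+P₂) = 2.402 m.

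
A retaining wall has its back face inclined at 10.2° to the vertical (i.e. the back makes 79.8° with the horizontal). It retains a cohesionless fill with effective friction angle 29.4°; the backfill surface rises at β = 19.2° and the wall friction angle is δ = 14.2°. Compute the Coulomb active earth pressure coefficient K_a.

K_a = sin²(α+φ) / [sin²α · sin(α−δ) · (1 + √{sin(φ+δ)sin(φ−β) / (sin(α−δ)sin(α+β))})²].
With α = 79.8°, φ = 29.4°, δ = 14.2°, β = 19.2°: K_a = 0.5399.

0.540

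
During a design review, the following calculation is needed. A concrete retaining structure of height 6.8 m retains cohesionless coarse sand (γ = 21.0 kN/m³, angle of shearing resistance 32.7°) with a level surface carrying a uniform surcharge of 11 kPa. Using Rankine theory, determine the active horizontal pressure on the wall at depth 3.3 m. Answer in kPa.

24.0 kPa

K_a = (1 − sin φ)/(1 + sin φ) = 0.2985.
σ_v = γz + q = 21.0 × 3.3 + 11 = 80.30 kPa.
σ_h = K_a σ_v = 0.2985 × 80.30 = 23.97 kPa.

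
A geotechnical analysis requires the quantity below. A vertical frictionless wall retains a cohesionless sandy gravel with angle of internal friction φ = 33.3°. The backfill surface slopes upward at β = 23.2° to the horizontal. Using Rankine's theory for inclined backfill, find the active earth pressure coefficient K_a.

0.379

K_a = cos β · (cos β − √(cos²β − cos²φ)) / (cos β + √(cos²β − cos²φ)).
cos β = 0.9191, cos φ = 0.8358, √(cos²β − cos²φ) = 0.3824.
K_a = 0.9191 × (0.9191 − 0.3824)/(0.9191 + 0.3824) = 0.3790.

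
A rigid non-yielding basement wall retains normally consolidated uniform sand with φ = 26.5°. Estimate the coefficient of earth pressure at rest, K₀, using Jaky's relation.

K₀ = 1 − sin φ' = 1 − sin 26.5° = 0.5538.

0.554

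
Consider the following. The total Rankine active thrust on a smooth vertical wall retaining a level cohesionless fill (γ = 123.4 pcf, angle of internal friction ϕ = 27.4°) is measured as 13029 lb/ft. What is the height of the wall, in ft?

K_a = 0.3697. P_a = ½ K_a γ H² ⇒ H = √(2P_a/(K_a γ)).
H = √(2×13029/(0.3697×123.4)) = 23.90 ft.

23.9 ft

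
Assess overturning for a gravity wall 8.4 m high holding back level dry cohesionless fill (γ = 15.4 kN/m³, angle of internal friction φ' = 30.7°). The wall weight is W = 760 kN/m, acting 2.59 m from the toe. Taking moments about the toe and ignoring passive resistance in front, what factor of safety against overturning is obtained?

K_a = tan²(45° − 30.7°/2) = 0.3240.
P_a = ½K_aγH² = 0.5×0.3240×15.4×8.4² = 176.0 kN/m, acting at H/3 = 2.800 m above the base.
Overturning moment M_o = P_a × H/3 = 176.0 × 2.800 = 492.9.
Resisting moment M_r = W × 2.59 = 760 × 2.59 = 1968.
FS_overturning = M_r/M_o = 1968/492.9 = 3.993.

3.99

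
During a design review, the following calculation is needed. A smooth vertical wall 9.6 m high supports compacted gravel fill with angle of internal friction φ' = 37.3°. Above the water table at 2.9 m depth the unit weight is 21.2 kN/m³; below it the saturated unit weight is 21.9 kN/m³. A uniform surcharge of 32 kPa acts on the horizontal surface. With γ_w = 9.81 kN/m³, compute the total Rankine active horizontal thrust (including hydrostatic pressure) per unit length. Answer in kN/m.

K_a = tan²(45° − φ/2) = 0.2453.
γ' = 21.9 − 9.81 = 12.09 kN/m³. h₂ = H − d_w = 6.7 m.
σ'_h: at surface K_a·q = 7.851; at WT K_a(q+γd_w) = 22.93; at base K_a(q+γd_w+γ'h₂) = 42.81 kPa.
P₁ = ½(7.851+22.93)×2.9 = 44.64; P₂ = ½(22.93+42.81)×6.7 = 220.2; P_w = ½γ_w h₂² = 220.2.
Total = 44.64+220.2+220.2 = 485.1 kN/m.

485 kN/m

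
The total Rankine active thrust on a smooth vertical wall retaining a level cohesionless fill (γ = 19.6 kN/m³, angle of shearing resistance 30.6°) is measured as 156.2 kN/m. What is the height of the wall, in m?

7.00 m

K_a = 0.3253. P_a = ½ K_a γ H² ⇒ H = √(2P_a/(K_a γ)).
H = √(2×156.2/(0.3253×19.6)) = 6.999 m.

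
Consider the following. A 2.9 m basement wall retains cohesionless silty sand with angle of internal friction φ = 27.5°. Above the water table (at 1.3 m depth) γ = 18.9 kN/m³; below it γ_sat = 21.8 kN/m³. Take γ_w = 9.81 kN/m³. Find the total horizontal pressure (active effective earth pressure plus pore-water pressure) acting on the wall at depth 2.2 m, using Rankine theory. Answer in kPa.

21.8 kPa

K_a = (1 − sin φ)/(1 + sin φ) = 0.3682.
γ' = 21.8 − 9.81 = 11.99 kN/m³.
Effective vertical stress at 2.2 m: σ'_v = 18.9×1.3 + 11.99×0.900 = 35.36 kPa.
σ'_h = K_a σ'_v = 0.3682 × 35.36 = 13.02 kPa; u = γ_w × 0.900 = 8.829 kPa.
Total σ_h = 13.02 + 8.829 = 21.85 kPa.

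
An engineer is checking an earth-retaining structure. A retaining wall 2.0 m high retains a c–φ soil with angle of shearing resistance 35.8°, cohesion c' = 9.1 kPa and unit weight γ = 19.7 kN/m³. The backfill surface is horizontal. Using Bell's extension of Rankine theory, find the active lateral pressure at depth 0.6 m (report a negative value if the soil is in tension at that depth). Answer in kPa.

-6.22 kPa

K_a = (1 − sin φ)/(1 + sin φ) = 0.2619.
σ_a = K_a γ z − 2c√K_a = 0.2619×19.7×0.6 − 2×9.1×0.5117 = -6.218 kPa.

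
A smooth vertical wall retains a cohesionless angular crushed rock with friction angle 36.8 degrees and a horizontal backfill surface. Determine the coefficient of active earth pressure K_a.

K_a = tan²(45° − φ/2) = tan²(26.60°) = 0.2508.

0.251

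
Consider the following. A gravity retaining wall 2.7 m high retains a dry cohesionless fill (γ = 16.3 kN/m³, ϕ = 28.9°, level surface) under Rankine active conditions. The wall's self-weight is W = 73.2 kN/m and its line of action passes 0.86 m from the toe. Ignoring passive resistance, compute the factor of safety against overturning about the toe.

3.38

K_a = tan²(45° − 28.9°/2) = 0.3484.
P_a = ½K_aγH² = 0.5×0.3484×16.3×2.7² = 20.70 kN/m, acting at H/3 = 0.9000 m above the base.
Overturning moment M_o = P_a × H/3 = 20.70 × 0.9000 = 18.63.
Resisting moment M_r = W × 0.86 = 73.2 × 0.86 = 62.95.
FS_overturning = M_r/M_o = 62.95/18.63 = 3.380.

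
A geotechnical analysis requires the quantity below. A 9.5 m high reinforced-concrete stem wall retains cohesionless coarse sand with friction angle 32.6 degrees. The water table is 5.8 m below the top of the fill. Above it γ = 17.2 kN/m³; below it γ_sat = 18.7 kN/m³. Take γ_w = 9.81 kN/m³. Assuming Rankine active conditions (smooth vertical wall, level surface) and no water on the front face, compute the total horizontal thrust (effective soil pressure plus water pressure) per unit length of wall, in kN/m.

283 kN/m

K_a = tan²(45° − φ/2) = 0.2997.
γ' = 18.7 − 9.81 = 8.890 kN/m³. Depth below WT = 3.7 m.
σ'_h at WT = K_a γ d_w = 29.90 kPa; at base = 29.90 + K_a γ' × 3.7 = 39.76 kPa.
P₁ (0–5.8 m) = ½×29.90×5.8 = 86.72. P₂ (5.8–9.5 m) = ½(29.90+39.76)×3.7 = 128.9.
P_w = ½ γ_w h₂² = 0.5×9.81×3.7² = 67.15. Total = 86.72+128.9+67.15 = 282.7 kN/m.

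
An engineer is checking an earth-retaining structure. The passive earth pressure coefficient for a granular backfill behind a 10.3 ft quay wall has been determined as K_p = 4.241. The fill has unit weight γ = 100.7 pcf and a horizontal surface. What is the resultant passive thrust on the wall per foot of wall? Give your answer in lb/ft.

22700 lb/ft

P = ½ K_p γ H² = 0.5 × 4.241 × 100.7 × 10.3² = 22650 lb/ft.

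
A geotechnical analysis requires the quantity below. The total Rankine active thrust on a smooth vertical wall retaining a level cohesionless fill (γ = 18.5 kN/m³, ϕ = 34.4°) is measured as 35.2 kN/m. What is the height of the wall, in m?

K_a = 0.2780. P_a = ½ K_a γ H² ⇒ H = √(2P_a/(K_a γ)).
H = √(2×35.2/(0.2780×18.5)) = 3.700 m.

3.70 m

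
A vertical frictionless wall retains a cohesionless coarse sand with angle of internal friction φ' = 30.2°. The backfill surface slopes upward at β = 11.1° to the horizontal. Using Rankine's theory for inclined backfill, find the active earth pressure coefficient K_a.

0.351

K_a = cos β · (cos β − √(cos²β − cos²φ)) / (cos β + √(cos²β − cos²φ)).
cos β = 0.9813, cos φ = 0.8643, √(cos²β − cos²φ) = 0.4647.
K_a = 0.9813 × (0.9813 − 0.4647)/(0.9813 + 0.4647) = 0.3506.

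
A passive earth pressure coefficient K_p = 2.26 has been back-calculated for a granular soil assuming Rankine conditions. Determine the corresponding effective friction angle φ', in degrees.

K_p = (1+sin φ)/(1−sin φ) ⇒ sin φ = (K_p − 1)/(K_p + 1) = 0.3865.
φ = arcsin(0.3865) = 22.74°.

22.7°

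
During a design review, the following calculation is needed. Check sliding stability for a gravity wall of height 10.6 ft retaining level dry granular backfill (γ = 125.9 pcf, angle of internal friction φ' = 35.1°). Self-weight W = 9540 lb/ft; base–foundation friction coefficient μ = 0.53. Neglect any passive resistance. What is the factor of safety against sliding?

K_a = tan²(45° − 35.1°/2) = 0.2698.
P_a = ½K_aγH² = 0.5×0.2698×125.9×10.6² = 1909 lb/ft, acting at H/3 = 3.533 ft above the base.
FS_sliding = μW / P_a = 0.53×9540 / 1909 = 2.649.

2.65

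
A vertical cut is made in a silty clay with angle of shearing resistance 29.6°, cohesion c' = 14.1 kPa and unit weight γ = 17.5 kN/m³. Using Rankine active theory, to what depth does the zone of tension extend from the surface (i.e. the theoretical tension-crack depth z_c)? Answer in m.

2.77 m

K_a = tan²(45° − 29.6°/2) = 0.3387; √K_a = 0.5820.
The active pressure is zero where K_a γ z = 2c√K_a, so z_c = 2c/(γ√K_a) = 2×14.1/(17.5×0.5820) = 2.769 m.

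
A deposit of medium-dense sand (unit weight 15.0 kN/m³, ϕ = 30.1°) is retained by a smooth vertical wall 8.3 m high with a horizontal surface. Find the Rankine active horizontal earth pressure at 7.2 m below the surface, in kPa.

K_a = (1 − sin φ)/(1 + sin φ) = 0.3320.
σ_h = K_a γ z = 0.3320 × 15.0 × 7.2 = 35.86 kPa.

35.9 kPa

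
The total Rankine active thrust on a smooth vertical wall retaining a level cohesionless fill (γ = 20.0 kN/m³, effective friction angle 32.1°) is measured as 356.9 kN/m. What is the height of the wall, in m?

10.8 m

K_a = 0.3060. P_a = ½ K_a γ H² ⇒ H = √(2P_a/(K_a γ)).
H = √(2×356.9/(0.3060×20.0)) = 10.80 m.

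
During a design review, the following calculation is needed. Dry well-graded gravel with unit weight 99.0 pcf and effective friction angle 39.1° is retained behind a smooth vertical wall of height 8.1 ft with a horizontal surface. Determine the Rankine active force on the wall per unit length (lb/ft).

K_a = tan²(45° − φ/2) = 0.2265.
P_a = ½ K_a γ H² = 0.5 × 0.2265 × 99.0 × 8.1² = 735.6 lb/ft.

736 lb/ft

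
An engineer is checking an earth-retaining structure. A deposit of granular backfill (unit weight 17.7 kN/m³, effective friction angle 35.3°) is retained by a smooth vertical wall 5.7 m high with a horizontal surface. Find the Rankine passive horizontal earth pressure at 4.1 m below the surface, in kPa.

K_p = (1 + sin φ)/(1 − sin φ) = 3.738.
σ_h = K_p γ z = 3.738 × 17.7 × 4.1 = 271.2 kPa.

271 kPa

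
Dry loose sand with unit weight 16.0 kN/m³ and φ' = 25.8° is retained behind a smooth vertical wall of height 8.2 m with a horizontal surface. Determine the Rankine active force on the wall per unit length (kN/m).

K_a = tan²(45° − φ/2) = 0.3935.
P_a = ½ K_a γ H² = 0.5 × 0.3935 × 16.0 × 8.2² = 211.7 kN/m.

212 kN/m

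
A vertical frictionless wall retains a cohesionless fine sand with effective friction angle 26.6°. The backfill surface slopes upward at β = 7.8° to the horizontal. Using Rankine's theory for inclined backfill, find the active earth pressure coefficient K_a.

K_a = cos β · (cos β − √(cos²β − cos²φ)) / (cos β + √(cos²β − cos²φ)).
cos β = 0.9907, cos φ = 0.8942, √(cos²β − cos²φ) = 0.4267.
K_a = 0.9907 × (0.9907 − 0.4267)/(0.9907 + 0.4267) = 0.3943.

0.394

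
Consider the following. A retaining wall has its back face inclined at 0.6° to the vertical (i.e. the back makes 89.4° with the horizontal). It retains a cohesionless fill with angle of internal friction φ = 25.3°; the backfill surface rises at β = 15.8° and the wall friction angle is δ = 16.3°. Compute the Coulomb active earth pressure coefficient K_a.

0.477

K_a = sin²(α+φ) / [sin²α · sin(α−δ) · (1 + √{sin(φ+δ)sin(φ−β) / (sin(α−δ)sin(α+β))})²].
With α = 89.4°, φ = 25.3°, δ = 16.3°, β = 15.8°: K_a = 0.4773.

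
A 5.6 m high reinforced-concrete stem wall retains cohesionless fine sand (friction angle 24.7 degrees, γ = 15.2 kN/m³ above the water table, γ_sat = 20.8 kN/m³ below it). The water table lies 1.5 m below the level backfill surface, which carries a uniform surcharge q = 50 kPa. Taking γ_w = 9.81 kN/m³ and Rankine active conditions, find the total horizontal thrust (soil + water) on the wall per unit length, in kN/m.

281 kN/m

K_a = tan²(45° − φ/2) = 0.4106.
γ' = 20.8 − 9.81 = 10.99 kN/m³. h₂ = H − d_w = 4.1 m.
σ'_h: at surface K_a·q = 20.53; at WT K_a(q+γd_w) = 29.89; at base K_a(q+γd_w+γ'h₂) = 48.39 kPa.
P₁ = ½(20.53+29.89)×1.5 = 37.81; P₂ = ½(29.89+48.39)×4.1 = 160.5; P_w = ½γ_w h₂² = 82.45.
Total = 37.81+160.5+82.45 = 280.7 kN/m.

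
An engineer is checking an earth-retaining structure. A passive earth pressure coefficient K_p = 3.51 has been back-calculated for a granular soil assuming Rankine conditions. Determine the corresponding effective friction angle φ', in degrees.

33.8°

K_p = (1+sin φ)/(1−sin φ) ⇒ sin φ = (K_p − 1)/(K_p + 1) = 0.5565.
φ = arcsin(0.5565) = 33.82°.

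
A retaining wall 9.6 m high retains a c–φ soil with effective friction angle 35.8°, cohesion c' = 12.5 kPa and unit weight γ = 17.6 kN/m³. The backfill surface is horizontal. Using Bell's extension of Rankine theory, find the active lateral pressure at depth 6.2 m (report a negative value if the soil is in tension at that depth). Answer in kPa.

K_a = (1 − sin φ)/(1 + sin φ) = 0.2619.
σ_a = K_a γ z − 2c√K_a = 0.2619×17.6×6.2 − 2×12.5×0.5117 = 15.78 kPa.

15.8 kPa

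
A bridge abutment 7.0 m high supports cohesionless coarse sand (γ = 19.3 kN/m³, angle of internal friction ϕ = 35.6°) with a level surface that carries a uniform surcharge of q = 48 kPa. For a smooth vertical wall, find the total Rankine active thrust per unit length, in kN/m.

K_a = tan²(45° − φ/2) = 0.2641.
Soil triangle: ½ K_a γ H² = 0.5×0.2641×19.3×7.0² = 124.9 kN/m.
Surcharge rectangle: K_a q H = 0.2641×48×7.0 = 88.75 kN/m.
Total = 124.9 + 88.75 = 213.6 kN/m.

214 kN/m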